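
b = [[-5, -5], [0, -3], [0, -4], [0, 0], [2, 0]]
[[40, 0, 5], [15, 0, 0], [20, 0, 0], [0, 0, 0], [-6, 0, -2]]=b @ [[-3, 0, -1], [-5, 0, 0]]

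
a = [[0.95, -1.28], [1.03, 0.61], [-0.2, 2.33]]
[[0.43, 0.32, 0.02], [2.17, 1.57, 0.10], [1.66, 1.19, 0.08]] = a @ [[1.60, 1.16, 0.07],  [0.85, 0.61, 0.04]]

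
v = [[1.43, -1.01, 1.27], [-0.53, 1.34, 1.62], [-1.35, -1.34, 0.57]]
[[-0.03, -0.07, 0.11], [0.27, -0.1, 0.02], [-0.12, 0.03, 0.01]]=v @ [[0.00, -0.02, 0.03],[0.12, -0.02, -0.02],[0.07, -0.05, 0.04]]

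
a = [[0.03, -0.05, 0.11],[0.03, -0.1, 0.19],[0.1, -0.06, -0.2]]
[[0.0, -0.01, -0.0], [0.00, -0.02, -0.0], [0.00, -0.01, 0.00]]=a@[[0.05, -0.02, -0.01],[0.02, 0.15, 0.01],[0.01, -0.01, -0.01]]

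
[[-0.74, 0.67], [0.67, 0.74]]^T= [[-0.74, 0.67], [0.67, 0.74]]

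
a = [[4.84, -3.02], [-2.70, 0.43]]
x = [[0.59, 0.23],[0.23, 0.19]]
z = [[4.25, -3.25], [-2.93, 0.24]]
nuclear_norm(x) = 0.78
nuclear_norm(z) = 7.37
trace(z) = 4.49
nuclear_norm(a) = 7.22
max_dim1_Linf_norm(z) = 4.25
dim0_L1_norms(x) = [0.82, 0.42]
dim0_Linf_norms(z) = [4.25, 3.25]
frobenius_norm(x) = 0.70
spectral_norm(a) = 6.25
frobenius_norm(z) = 6.10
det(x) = 0.06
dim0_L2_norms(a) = [5.54, 3.05]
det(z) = -8.50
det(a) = -6.07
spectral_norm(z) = 5.93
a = z + x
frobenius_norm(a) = 6.33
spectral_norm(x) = 0.69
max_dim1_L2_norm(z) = 5.35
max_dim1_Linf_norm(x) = 0.59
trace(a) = 5.27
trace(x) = 0.78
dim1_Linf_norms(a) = [4.84, 2.7]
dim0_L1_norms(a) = [7.54, 3.45]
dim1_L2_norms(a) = [5.7, 2.73]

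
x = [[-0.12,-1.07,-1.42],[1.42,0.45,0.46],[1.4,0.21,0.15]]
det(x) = 0.01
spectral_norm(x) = 2.30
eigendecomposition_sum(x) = [[-0.06+0.95j,-0.53+0.11j,-0.71+0.05j], [(0.71-0.21j),(0.22+0.36j),0.23+0.51j], [(0.7-0j),(0.11+0.39j),0.07+0.52j]] + [[-0.06-0.95j, -0.53-0.11j, (-0.71-0.05j)], [0.71+0.21j, (0.22-0.36j), 0.23-0.51j], [(0.7+0j), 0.11-0.39j, (0.07-0.52j)]] + [[-0.00+0.00j,(-0-0j),-0j], [-0j,0.00+0.00j,(-0+0j)], [-0.00+0.00j,(-0-0j),-0j]]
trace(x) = 0.48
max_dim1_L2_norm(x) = 1.78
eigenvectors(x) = [[(-0.68+0j), (-0.68-0j), 0.06+0.00j], [0.18+0.50j, (0.18-0.5j), (-0.8+0j)], [(0.03+0.5j), 0.03-0.50j, (0.6+0j)]]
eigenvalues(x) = [(0.24+1.83j), (0.24-1.83j), 0j]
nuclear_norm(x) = 3.83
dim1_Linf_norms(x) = [1.42, 1.42, 1.4]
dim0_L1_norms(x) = [2.94, 1.73, 2.03]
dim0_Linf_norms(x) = [1.42, 1.07, 1.42]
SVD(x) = [[-0.55, -0.82, -0.15], [0.65, -0.30, -0.70], [0.53, -0.49, 0.70]] @ diag([2.300920024280066, 1.5292326080359986, 0.0038304551214979636]) @ [[0.75, 0.43, 0.5], [-0.66, 0.42, 0.62], [0.06, -0.8, 0.60]]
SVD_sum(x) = [[-0.95, -0.54, -0.64],[1.12, 0.64, 0.75],[0.91, 0.52, 0.61]] + [[0.83, -0.53, -0.78], [0.30, -0.19, -0.29], [0.49, -0.31, -0.46]] + [[-0.0,0.00,-0.00], [-0.0,0.0,-0.00], [0.0,-0.0,0.00]]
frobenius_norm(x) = 2.76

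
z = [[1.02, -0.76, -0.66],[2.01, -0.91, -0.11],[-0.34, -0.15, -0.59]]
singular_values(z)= [2.58, 0.89, 0.0]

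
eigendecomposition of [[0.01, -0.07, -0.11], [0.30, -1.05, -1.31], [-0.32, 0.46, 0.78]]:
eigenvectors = [[0.09, 0.65, 0.05], [0.68, -0.52, 0.95], [-0.73, 0.55, -0.30]]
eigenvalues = [0.39, -0.03, -0.62]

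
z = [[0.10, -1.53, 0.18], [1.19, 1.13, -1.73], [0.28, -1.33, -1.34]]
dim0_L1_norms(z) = [1.57, 3.99, 3.25]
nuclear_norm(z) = 5.21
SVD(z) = [[0.36, 0.54, -0.76], [-0.92, 0.09, -0.38], [-0.14, 0.84, 0.53]] @ diag([2.570380420963352, 2.219227430082256, 0.42458698178202237]) @ [[-0.43, -0.55, 0.72], [0.18, -0.83, -0.53], [-0.89, 0.1, -0.45]]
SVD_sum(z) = [[-0.40, -0.51, 0.67], [1.01, 1.31, -1.7], [0.15, 0.19, -0.25]] + [[0.21, -0.99, -0.63], [0.03, -0.16, -0.1], [0.33, -1.54, -0.99]] + [[0.29, -0.03, 0.15], [0.14, -0.02, 0.07], [-0.20, 0.02, -0.1]]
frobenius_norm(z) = 3.42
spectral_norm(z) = 2.57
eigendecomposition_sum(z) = [[-0.03+1.02j, (-0.7+0.81j), (0.33-0.65j)],[(0.46-0.46j), (0.68-0.07j), (-0.44+0.15j)],[(-0.14+0.45j), (-0.41+0.27j), (0.23-0.25j)]] + [[(-0.03-1.02j),-0.70-0.81j,0.33+0.65j],  [(0.46+0.46j),0.68+0.07j,-0.44-0.15j],  [-0.14-0.45j,-0.41-0.27j,(0.23+0.25j)]] + [[(0.15-0j), (-0.14-0j), (-0.48+0j)], [(0.26-0j), -0.24-0.00j, (-0.84+0j)], [(0.56-0j), (-0.51-0j), (-1.8+0j)]]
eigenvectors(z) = [[(0.78+0j), (0.78-0j), (0.24+0j)], [-0.36-0.35j, -0.36+0.35j, 0.41+0.00j], [(0.35+0.1j), 0.35-0.10j, 0.88+0.00j]]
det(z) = -2.42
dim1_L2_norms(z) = [1.54, 2.38, 1.91]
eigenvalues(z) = [(0.89+0.7j), (0.89-0.7j), (-1.89+0j)]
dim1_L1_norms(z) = [1.81, 4.05, 2.95]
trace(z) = -0.11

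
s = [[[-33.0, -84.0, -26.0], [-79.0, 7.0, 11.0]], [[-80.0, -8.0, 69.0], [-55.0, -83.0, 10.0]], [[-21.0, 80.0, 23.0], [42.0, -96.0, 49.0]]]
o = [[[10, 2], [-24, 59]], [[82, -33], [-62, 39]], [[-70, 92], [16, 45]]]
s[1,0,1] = -8.0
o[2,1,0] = 16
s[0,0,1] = -84.0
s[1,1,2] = 10.0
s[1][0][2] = 69.0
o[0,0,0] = 10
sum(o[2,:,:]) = 83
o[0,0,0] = 10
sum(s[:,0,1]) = -12.0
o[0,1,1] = 59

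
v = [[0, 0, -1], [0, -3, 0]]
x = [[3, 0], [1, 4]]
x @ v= [[0, 0, -3], [0, -12, -1]]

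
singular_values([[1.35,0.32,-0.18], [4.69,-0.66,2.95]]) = [5.67, 0.96]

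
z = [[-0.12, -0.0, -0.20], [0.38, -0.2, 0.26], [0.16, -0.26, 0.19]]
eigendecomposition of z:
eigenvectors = [[(0.18-0.36j), (0.18+0.36j), (-0.65+0j)], [-0.73+0.00j, -0.73-0.00j, (-0.17+0j)], [(-0.49-0.25j), -0.49+0.25j, (0.74+0j)]]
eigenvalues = [(-0.12+0.27j), (-0.12-0.27j), (0.11+0j)]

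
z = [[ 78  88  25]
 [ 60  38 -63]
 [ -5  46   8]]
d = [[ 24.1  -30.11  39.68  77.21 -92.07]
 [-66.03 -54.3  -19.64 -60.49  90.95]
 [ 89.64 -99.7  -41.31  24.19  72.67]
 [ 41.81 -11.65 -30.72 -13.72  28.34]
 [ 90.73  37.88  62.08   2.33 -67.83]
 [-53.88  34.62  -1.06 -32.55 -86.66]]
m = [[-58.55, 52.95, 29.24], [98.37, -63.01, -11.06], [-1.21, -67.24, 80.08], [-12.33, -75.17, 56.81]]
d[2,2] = -41.31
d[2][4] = 72.67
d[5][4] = -86.66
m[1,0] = 98.37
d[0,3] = 77.21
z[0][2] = 25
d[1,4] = 90.95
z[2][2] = 8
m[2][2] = 80.08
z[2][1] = 46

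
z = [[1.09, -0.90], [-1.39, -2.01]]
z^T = [[1.09, -1.39], [-0.9, -2.01]]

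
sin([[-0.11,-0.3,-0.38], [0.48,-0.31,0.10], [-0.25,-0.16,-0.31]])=[[-0.12, -0.29, -0.38],[0.47, -0.33, 0.07],[-0.26, -0.14, -0.3]]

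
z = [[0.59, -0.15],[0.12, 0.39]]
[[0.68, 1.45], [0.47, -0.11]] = z @ [[1.35, 2.21], [0.79, -0.95]]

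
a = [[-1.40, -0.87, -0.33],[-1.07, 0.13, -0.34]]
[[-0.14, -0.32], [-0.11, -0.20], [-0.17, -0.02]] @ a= [[0.54, 0.08, 0.16], [0.37, 0.07, 0.1], [0.26, 0.15, 0.06]]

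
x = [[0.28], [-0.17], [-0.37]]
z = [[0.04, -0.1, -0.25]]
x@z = [[0.01, -0.03, -0.07], [-0.01, 0.02, 0.04], [-0.01, 0.04, 0.09]]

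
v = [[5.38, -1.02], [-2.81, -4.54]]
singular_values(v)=[6.31, 4.33]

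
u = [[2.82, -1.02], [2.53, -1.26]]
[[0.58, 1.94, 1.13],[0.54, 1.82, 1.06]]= u@[[0.18,  0.6,  0.35], [-0.07,  -0.24,  -0.14]]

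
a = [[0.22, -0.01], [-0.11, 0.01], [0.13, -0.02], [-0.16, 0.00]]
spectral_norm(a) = 0.32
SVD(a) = [[-0.69, -0.16], [0.34, -0.23], [-0.41, 0.77], [0.5, 0.57]] @ diag([0.32146355986366604, 0.01616105441421577]) @ [[-1.0, 0.06],  [-0.06, -1.0]]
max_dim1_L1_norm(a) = 0.23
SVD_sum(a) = [[0.22,-0.01], [-0.11,0.01], [0.13,-0.01], [-0.16,0.01]] + [[0.00, 0.0],  [0.00, 0.0],  [-0.0, -0.01],  [-0.0, -0.01]]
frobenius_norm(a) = 0.32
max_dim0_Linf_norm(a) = 0.22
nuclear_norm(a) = 0.34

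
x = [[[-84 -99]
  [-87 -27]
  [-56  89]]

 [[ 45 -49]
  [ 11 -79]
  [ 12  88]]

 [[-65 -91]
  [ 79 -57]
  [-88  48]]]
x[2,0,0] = -65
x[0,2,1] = 89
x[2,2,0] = -88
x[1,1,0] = 11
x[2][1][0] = 79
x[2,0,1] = -91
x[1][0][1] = -49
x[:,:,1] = [[-99, -27, 89], [-49, -79, 88], [-91, -57, 48]]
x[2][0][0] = -65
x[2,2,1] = 48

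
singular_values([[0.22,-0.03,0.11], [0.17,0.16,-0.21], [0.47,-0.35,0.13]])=[0.64, 0.32, 0.11]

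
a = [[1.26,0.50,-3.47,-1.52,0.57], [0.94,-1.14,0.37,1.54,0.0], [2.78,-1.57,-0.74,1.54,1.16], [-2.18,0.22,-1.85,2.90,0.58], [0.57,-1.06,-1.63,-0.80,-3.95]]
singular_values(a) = [4.98, 4.39, 3.97, 3.62, 0.0]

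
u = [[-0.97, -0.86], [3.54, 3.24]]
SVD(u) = [[-0.26, 0.97], [0.97, 0.26]] @ diag([4.970845817483519, 0.019795423880159466]) @ [[0.74,0.67], [-0.67,0.74]]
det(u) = -0.10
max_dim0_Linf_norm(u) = 3.54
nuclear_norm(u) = 4.99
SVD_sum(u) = [[-0.96, -0.87], [3.54, 3.24]] + [[-0.01,0.01],[-0.0,0.0]]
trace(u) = 2.27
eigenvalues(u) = [-0.04, 2.31]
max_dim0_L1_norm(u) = 4.51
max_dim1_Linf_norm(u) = 3.54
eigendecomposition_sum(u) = [[-0.06, -0.02], [0.06, 0.02]] + [[-0.91, -0.84], [3.48, 3.22]]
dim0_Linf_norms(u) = [3.54, 3.24]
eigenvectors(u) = [[-0.68,0.25], [0.73,-0.97]]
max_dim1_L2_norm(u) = 4.8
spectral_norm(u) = 4.97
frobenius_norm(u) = 4.97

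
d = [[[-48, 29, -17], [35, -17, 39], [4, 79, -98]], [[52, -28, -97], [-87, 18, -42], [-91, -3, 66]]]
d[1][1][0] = -87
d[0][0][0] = -48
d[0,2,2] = -98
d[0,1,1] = -17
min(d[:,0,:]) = -97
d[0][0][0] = -48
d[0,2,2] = -98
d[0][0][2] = -17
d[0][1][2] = 39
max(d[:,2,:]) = 79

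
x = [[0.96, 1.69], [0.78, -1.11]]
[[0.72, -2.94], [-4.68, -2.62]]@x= [[-1.6, 4.48], [-6.54, -5.00]]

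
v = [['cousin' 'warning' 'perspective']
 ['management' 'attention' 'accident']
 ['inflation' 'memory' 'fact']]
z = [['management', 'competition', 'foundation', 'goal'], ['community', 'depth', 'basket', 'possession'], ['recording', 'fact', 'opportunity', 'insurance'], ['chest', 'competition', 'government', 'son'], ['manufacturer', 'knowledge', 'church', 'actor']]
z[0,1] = 'competition'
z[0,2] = 'foundation'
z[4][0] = 'manufacturer'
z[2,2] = 'opportunity'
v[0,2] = 'perspective'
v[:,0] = ['cousin', 'management', 'inflation']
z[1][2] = 'basket'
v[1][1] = 'attention'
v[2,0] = 'inflation'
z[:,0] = ['management', 'community', 'recording', 'chest', 'manufacturer']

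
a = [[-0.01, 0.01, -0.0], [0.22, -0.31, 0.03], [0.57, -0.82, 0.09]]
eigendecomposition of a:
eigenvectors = [[0.02, -0.55, 0.05], [-0.37, -0.46, 0.13], [-0.93, -0.7, 0.99]]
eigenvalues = [-0.24, -0.0, 0.02]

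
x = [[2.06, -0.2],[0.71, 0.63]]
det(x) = 1.44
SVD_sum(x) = [[2.06, 0.02], [0.72, 0.01]] + [[0.00, -0.22], [-0.01, 0.62]]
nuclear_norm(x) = 2.84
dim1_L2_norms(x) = [2.07, 0.95]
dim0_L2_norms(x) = [2.18, 0.66]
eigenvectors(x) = [[0.88, 0.15], [0.47, 0.99]]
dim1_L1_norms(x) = [2.26, 1.34]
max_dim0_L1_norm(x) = 2.77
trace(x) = 2.69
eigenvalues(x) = [1.95, 0.74]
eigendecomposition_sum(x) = [[2.13, -0.32], [1.14, -0.17]] + [[-0.07, 0.12], [-0.43, 0.8]]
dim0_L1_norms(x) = [2.77, 0.83]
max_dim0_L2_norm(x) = 2.18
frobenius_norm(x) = 2.28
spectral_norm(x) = 2.18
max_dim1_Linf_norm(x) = 2.06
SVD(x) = [[-0.94,-0.33], [-0.33,0.94]] @ diag([2.178988077749492, 0.6607654326805945]) @ [[-1.00, -0.01], [-0.01, 1.00]]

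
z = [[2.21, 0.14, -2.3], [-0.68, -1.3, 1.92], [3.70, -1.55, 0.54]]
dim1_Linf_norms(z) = [2.3, 1.92, 3.7]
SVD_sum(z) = [[2.55, -0.51, -0.78],[-0.89, 0.18, 0.27],[3.39, -0.68, -1.03]] + [[-0.24, 0.90, -1.38], [0.32, -1.19, 1.82], [0.26, -0.99, 1.51]] + [[-0.10, -0.25, -0.15], [-0.11, -0.29, -0.17], [0.04, 0.11, 0.07]]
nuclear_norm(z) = 8.40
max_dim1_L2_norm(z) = 4.05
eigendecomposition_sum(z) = [[(1.17+1.02j), 0.16-0.52j, -1.18+0.56j], [-0.12-1.04j, (-0.32+0.19j), 0.85+0.25j], [1.94-1.12j, -0.64-0.46j, (0.22+1.88j)]] + [[(1.17-1.02j), 0.16+0.52j, (-1.18-0.56j)],  [-0.12+1.04j, -0.32-0.19j, 0.85-0.25j],  [1.94+1.12j, (-0.64+0.46j), 0.22-1.88j]] + [[-0.12+0.00j, (-0.19+0j), 0.06-0.00j], [-0.44+0.00j, (-0.66+0j), (0.22-0j)], [(-0.18+0j), -0.28+0.00j, 0.09-0.00j]]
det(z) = -7.42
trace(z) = 1.45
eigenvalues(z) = [(1.07+3.09j), (1.07-3.09j), (-0.69+0j)]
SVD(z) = [[-0.59,0.50,-0.63], [0.20,-0.67,-0.72], [-0.78,-0.55,0.29]] @ diag([4.613155838124075, 3.3012548651250415, 0.486938937311447]) @ [[-0.94,0.19,0.29], [-0.14,0.54,-0.83], [0.31,0.82,0.48]]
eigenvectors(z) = [[-0.17-0.50j, -0.17+0.50j, 0.25+0.00j], [(-0.14+0.33j), (-0.14-0.33j), (0.89+0j)], [(-0.77+0j), -0.77-0.00j, 0.37+0.00j]]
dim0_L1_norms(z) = [6.59, 2.99, 4.76]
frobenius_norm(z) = 5.69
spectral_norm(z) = 4.61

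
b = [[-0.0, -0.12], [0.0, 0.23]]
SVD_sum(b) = [[0.0, -0.12], [0.0, 0.23]] + [[-0.0, -0.0], [-0.00, -0.00]]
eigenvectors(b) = [[1.0,-0.46], [0.00,0.89]]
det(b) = 0.00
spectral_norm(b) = 0.26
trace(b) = 0.23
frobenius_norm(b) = 0.26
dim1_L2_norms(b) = [0.12, 0.23]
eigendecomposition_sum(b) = [[-0.00, -0.00], [-0.0, -0.00]] + [[0.0,-0.12], [0.0,0.23]]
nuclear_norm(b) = 0.26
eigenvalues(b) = [-0.0, 0.23]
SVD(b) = [[-0.46, -0.89], [0.89, -0.46]] @ diag([0.259422435421457, -0.0]) @ [[0.00, 1.00], [-1.0, 0.00]]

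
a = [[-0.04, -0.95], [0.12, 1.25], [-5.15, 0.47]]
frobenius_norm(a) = 5.41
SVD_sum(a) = [[0.05, -0.00], [0.00, -0.0], [-5.15, 0.48]] + [[-0.09, -0.95], [0.12, 1.25], [-0.0, -0.01]]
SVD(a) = [[0.01, 0.6], [0.0, -0.80], [-1.0, 0.0]] @ diag([5.171619983816297, 1.5744036150212306]) @ [[1.00, -0.09], [-0.09, -1.00]]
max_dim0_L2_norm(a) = 5.15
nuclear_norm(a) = 6.75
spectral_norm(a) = 5.17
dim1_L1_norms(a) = [0.99, 1.37, 5.62]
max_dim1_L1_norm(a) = 5.62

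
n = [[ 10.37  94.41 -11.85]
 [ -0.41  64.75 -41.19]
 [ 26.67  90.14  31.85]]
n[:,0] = [10.37, -0.41, 26.67]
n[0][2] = -11.85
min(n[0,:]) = -11.85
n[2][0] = 26.67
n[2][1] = 90.14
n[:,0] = [10.37, -0.41, 26.67]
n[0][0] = 10.37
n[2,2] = 31.85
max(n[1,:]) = 64.75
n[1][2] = -41.19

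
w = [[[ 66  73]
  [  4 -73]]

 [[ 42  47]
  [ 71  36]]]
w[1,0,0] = 42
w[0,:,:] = [[66, 73], [4, -73]]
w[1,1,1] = 36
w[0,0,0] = 66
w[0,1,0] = 4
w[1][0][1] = 47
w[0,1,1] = -73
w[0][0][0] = 66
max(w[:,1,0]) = 71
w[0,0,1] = 73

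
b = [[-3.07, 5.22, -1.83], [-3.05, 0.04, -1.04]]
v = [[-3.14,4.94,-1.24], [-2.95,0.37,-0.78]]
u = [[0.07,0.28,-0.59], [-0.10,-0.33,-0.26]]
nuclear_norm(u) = 1.08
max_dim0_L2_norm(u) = 0.64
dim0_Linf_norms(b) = [3.07, 5.22, 1.83]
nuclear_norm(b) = 9.17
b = v + u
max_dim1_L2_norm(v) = 5.98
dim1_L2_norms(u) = [0.66, 0.43]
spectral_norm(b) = 6.63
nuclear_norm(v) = 8.55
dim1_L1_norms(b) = [10.12, 4.13]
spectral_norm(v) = 6.36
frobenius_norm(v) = 6.73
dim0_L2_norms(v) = [4.31, 4.95, 1.46]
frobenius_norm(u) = 0.79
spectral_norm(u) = 0.67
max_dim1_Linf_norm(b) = 5.22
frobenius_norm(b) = 7.10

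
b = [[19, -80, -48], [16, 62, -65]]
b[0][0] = 19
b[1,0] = 16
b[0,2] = -48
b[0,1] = -80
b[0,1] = -80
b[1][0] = 16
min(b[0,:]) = -80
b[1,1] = 62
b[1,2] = -65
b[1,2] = -65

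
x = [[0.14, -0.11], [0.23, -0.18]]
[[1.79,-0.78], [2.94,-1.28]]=x @[[4.52, -5.43], [-10.54, 0.19]]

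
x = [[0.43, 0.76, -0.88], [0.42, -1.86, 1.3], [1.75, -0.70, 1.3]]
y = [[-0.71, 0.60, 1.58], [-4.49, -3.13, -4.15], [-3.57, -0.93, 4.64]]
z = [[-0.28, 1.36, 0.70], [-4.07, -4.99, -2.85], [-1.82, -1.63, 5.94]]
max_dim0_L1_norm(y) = 10.37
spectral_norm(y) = 6.93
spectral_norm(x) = 3.11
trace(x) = -0.13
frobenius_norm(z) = 9.66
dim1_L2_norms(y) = [1.83, 6.87, 5.93]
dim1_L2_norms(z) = [1.55, 7.04, 6.42]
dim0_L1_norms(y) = [8.77, 4.66, 10.37]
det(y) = 23.38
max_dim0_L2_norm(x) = 2.13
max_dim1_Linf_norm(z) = 5.94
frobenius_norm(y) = 9.26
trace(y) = 0.80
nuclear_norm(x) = 5.03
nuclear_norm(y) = 13.59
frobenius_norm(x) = 3.48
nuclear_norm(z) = 14.60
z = y + x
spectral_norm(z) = 7.15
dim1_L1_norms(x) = [2.07, 3.58, 3.75]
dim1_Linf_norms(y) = [1.58, 4.49, 4.64]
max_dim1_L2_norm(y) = 6.87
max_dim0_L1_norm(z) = 9.49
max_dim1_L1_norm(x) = 3.75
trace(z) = 0.67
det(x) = -1.94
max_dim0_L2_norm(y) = 6.42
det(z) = 47.82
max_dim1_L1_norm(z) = 11.91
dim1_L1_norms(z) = [2.34, 11.91, 9.39]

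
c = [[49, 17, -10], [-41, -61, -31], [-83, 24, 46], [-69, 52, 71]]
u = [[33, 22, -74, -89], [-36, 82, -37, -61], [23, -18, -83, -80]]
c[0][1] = 17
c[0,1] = 17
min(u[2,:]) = -83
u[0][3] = -89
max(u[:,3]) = -61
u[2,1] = -18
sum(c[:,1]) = 32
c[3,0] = -69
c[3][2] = 71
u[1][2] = -37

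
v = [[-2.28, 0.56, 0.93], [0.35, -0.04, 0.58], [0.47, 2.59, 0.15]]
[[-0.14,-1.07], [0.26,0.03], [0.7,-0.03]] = v @ [[0.24,0.38],[0.21,-0.07],[0.31,-0.18]]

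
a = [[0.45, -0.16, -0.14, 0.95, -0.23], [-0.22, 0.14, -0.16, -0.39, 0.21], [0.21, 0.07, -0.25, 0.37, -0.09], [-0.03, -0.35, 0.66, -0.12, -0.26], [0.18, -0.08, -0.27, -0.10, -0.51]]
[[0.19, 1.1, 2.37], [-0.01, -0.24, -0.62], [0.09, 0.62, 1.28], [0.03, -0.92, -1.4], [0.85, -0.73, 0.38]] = a @ [[-1.74, 0.26, 1.13], [-1.22, 1.39, -0.06], [-1.22, 0.02, -1.69], [0.28, 1.51, 1.75], [-1.49, 1.0, 0.22]]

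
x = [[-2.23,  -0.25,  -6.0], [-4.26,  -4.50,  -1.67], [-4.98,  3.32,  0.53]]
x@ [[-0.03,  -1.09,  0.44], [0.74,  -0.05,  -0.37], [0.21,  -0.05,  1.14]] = [[-1.38, 2.74, -7.73], [-3.55, 4.95, -2.11], [2.72, 5.24, -2.82]]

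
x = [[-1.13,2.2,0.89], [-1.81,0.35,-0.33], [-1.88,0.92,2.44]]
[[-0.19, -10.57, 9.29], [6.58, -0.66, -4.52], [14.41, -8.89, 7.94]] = x @ [[-5.08, 0.00, 2.60], [-4.13, -3.93, 4.05], [3.55, -2.16, 3.73]]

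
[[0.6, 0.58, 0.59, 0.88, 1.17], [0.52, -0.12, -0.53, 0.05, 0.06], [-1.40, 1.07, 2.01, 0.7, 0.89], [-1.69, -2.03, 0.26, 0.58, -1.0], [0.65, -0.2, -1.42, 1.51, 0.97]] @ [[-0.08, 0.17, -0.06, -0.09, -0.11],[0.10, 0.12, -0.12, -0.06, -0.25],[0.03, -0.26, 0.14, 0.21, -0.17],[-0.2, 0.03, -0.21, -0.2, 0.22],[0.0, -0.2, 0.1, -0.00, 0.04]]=[[-0.15, -0.19, -0.09, -0.14, -0.07], [-0.08, 0.20, -0.10, -0.16, 0.08], [0.14, -0.79, 0.18, 0.34, -0.27], [-0.18, -0.38, 0.16, 0.21, 0.74], [-0.42, 0.31, -0.43, -0.65, 0.59]]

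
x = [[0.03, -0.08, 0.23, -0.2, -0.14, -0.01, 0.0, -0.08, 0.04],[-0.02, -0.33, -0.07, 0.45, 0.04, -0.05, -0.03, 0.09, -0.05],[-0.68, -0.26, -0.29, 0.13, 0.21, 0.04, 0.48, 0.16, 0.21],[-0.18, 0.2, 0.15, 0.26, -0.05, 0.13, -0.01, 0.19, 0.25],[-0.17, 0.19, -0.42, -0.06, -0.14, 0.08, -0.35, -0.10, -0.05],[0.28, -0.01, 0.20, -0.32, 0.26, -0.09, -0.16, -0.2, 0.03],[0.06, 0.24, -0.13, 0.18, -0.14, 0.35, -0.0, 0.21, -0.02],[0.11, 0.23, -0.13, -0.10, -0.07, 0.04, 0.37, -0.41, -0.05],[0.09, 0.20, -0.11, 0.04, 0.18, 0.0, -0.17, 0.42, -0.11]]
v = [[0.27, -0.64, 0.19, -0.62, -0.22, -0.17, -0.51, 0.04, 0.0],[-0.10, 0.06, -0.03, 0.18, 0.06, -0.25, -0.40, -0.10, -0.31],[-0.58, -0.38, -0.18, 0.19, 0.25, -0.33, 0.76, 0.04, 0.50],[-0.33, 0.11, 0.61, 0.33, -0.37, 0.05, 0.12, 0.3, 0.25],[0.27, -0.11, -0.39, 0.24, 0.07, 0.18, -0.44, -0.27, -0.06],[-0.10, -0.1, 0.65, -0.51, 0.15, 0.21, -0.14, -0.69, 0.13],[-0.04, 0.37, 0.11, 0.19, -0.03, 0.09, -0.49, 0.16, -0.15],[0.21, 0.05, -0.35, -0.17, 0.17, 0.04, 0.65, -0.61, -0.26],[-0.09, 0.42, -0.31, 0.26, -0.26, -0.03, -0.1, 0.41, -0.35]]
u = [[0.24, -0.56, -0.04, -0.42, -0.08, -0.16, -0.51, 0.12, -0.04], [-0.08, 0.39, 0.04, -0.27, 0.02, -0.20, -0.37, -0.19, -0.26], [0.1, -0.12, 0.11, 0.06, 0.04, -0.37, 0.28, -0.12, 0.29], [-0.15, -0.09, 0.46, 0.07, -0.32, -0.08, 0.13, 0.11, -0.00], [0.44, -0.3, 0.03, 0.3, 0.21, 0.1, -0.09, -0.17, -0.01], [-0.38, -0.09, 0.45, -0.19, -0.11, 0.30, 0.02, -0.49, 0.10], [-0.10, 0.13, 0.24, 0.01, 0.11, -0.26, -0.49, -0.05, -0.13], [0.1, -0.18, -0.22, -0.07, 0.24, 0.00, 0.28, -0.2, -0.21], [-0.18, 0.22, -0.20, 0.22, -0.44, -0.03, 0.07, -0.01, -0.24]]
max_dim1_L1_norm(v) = 3.21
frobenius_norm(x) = 1.87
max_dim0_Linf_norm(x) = 0.68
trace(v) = -0.69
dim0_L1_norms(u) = [1.77, 2.08, 1.79, 1.61, 1.57, 1.5, 2.24, 1.46, 1.28]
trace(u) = 0.39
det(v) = -0.00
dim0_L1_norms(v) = [1.99, 2.24, 2.82, 2.69, 1.58, 1.35, 3.61, 2.62, 2.01]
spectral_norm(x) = 1.13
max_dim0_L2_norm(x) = 0.79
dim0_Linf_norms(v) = [0.58, 0.64, 0.65, 0.62, 0.37, 0.33, 0.76, 0.69, 0.5]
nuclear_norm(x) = 4.76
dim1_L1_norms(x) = [0.81, 1.13, 2.46, 1.42, 1.56, 1.55, 1.33, 1.51, 1.32]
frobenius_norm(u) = 2.12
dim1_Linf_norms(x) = [0.23, 0.45, 0.68, 0.26, 0.42, 0.32, 0.35, 0.41, 0.42]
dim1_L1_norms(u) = [2.17, 1.82, 1.49, 1.41, 1.65, 2.13, 1.52, 1.5, 1.61]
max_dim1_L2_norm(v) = 1.24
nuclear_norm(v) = 7.09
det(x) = -0.00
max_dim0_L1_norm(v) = 3.61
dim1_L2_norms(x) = [0.36, 0.58, 0.99, 0.53, 0.64, 0.6, 0.55, 0.64, 0.56]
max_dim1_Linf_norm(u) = 0.56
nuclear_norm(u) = 5.77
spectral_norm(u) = 1.06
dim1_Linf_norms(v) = [0.64, 0.4, 0.76, 0.61, 0.44, 0.69, 0.49, 0.65, 0.42]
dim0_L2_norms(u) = [0.7, 0.83, 0.76, 0.66, 0.66, 0.61, 0.91, 0.62, 0.53]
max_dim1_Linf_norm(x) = 0.68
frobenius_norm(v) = 2.87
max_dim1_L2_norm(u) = 0.93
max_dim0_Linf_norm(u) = 0.56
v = u + x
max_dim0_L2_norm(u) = 0.91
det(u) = 0.01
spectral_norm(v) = 1.57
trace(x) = -1.08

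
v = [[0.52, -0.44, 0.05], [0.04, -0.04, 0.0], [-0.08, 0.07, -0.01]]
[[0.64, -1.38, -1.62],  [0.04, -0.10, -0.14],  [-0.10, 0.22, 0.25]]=v @[[2.02, -2.19, -2.40], [0.99, 0.25, 0.99], [0.43, -2.71, 1.37]]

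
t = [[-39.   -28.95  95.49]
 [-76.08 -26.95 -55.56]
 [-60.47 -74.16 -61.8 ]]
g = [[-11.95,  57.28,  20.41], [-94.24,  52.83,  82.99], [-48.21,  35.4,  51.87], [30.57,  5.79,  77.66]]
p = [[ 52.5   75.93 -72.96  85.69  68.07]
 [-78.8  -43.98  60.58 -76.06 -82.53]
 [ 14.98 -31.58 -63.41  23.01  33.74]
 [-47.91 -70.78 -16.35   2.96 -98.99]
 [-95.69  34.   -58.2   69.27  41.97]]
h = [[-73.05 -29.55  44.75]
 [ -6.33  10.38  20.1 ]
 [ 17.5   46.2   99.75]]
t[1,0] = -76.08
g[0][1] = 57.28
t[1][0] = -76.08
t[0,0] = -39.0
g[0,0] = -11.95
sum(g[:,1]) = 151.29999999999998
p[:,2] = [-72.96, 60.58, -63.41, -16.35, -58.2]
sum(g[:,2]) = 232.92999999999998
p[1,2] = 60.58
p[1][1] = -43.98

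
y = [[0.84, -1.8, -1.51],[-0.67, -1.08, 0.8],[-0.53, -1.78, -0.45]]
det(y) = 1.97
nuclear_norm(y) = 5.12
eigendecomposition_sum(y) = [[1.31+0.00j, (-0.13+0j), -1.15+0.00j], [(-0.37-0j), (0.04-0j), (0.32+0j)], [-0.02-0.00j, -0j, (0.02+0j)]] + [[(-0.24-0.35j), (-0.83-1.28j), -0.18+0.67j], [-0.15+0.06j, -0.56+0.20j, 0.24+0.13j], [-0.25-0.40j, (-0.89-1.49j), -0.24+0.76j]] + [[(-0.24+0.35j), -0.83+1.28j, -0.18-0.67j], [(-0.15-0.06j), (-0.56-0.2j), 0.24-0.13j], [-0.25+0.40j, (-0.89+1.49j), (-0.24-0.76j)]]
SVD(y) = [[0.78, 0.49, 0.38],[0.19, -0.77, 0.60],[0.59, -0.4, -0.7]] @ diag([2.975193074610999, 1.7722582801226434, 0.3743350869521616]) @ [[0.07,-0.90,-0.44], [0.65,0.38,-0.67], [0.76,-0.23,0.61]]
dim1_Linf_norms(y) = [1.8, 1.08, 1.78]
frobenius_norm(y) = 3.48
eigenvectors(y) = [[-0.96+0.00j, (0.64-0.02j), (0.64+0.02j)], [(0.27+0j), (0.05-0.24j), (0.05+0.24j)], [(0.02+0j), 0.73+0.00j, 0.73-0.00j]]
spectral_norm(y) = 2.98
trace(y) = -0.69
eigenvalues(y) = [(1.37+0j), (-1.03+0.62j), (-1.03-0.62j)]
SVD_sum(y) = [[0.17, -2.09, -1.02], [0.04, -0.51, -0.25], [0.13, -1.57, -0.76]] + [[0.56,0.33,-0.58], [-0.88,-0.52,0.91], [-0.46,-0.27,0.47]] + [[0.11,-0.03,0.09],[0.17,-0.05,0.14],[-0.20,0.06,-0.16]]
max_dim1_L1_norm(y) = 4.15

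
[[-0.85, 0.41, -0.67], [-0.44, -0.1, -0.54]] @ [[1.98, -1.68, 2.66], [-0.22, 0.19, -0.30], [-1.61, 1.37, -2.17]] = [[-0.69, 0.59, -0.93], [0.02, -0.02, 0.03]]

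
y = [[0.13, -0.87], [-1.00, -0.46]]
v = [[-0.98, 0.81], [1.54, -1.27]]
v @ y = [[-0.94, 0.48], [1.47, -0.76]]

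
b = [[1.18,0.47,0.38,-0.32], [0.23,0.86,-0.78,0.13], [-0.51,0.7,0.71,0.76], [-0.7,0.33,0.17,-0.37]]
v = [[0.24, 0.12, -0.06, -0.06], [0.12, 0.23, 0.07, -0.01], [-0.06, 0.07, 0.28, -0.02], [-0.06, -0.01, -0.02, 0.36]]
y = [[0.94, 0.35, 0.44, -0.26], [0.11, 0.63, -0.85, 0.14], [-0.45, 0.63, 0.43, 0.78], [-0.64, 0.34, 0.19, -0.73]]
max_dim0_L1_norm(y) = 2.14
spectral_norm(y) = 1.27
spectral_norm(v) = 0.41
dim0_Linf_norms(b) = [1.18, 0.86, 0.78, 0.76]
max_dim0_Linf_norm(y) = 0.94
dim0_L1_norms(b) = [2.62, 2.36, 2.04, 1.58]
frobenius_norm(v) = 0.61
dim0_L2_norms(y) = [1.23, 1.02, 1.07, 1.11]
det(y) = -1.43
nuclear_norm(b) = 4.68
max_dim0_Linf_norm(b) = 1.18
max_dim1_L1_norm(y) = 2.29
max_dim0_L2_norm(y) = 1.23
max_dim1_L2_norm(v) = 0.37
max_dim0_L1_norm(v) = 0.48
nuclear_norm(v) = 1.11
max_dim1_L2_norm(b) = 1.36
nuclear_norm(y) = 4.40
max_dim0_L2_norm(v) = 0.37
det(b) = -1.60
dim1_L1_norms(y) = [1.99, 1.73, 2.29, 1.9]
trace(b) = 2.38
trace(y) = 1.27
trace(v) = 1.11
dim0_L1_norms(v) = [0.48, 0.43, 0.43, 0.45]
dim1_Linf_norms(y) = [0.94, 0.85, 0.78, 0.73]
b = v + y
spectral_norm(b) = 1.55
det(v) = 0.00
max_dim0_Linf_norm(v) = 0.36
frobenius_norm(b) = 2.42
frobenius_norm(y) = 2.21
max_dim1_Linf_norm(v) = 0.36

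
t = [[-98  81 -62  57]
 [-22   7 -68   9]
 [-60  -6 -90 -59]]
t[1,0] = -22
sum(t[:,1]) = 82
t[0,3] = 57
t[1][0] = -22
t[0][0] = -98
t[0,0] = -98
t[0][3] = 57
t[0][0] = -98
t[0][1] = 81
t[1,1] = 7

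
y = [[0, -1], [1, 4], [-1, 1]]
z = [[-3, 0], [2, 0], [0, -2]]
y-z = [[3, -1], [-1, 4], [-1, 3]]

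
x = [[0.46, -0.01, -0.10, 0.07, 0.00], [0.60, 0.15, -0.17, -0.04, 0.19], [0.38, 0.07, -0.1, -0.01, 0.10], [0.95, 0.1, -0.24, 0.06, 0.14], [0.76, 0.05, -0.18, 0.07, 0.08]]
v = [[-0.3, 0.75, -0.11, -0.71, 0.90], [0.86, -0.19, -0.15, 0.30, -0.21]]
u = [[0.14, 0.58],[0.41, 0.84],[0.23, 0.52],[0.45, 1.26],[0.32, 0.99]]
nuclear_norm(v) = 2.26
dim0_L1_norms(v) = [1.16, 0.94, 0.26, 1.01, 1.11]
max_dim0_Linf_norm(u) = 1.26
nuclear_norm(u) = 2.23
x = u @ v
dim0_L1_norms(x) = [3.15, 0.38, 0.79, 0.25, 0.51]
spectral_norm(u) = 2.10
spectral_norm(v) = 1.55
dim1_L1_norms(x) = [0.64, 1.15, 0.66, 1.49, 1.14]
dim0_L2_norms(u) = [0.74, 1.97]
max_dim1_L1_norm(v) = 2.77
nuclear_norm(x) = 1.77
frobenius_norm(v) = 1.71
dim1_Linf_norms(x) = [0.46, 0.6, 0.38, 0.95, 0.76]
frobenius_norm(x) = 1.57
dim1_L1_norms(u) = [0.72, 1.25, 0.75, 1.71, 1.31]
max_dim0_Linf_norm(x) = 0.95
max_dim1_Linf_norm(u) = 1.26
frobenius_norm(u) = 2.10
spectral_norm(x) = 1.56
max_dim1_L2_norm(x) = 1.0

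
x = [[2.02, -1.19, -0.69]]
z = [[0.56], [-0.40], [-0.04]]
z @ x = [[1.13, -0.67, -0.39], [-0.81, 0.48, 0.28], [-0.08, 0.05, 0.03]]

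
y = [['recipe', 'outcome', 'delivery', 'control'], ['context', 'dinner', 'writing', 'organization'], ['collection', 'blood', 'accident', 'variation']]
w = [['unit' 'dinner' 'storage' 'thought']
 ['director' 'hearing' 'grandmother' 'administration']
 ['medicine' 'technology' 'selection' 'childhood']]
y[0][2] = 'delivery'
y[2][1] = 'blood'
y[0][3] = 'control'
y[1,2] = 'writing'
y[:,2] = ['delivery', 'writing', 'accident']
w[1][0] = 'director'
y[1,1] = 'dinner'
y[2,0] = 'collection'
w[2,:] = ['medicine', 'technology', 'selection', 'childhood']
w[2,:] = ['medicine', 'technology', 'selection', 'childhood']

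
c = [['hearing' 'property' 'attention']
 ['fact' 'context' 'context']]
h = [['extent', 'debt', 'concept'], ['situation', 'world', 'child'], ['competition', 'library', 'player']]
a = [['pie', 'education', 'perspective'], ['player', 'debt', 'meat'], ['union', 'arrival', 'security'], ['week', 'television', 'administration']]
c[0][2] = 'attention'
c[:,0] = ['hearing', 'fact']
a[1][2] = 'meat'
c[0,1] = 'property'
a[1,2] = 'meat'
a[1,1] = 'debt'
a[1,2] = 'meat'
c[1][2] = 'context'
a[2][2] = 'security'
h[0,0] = 'extent'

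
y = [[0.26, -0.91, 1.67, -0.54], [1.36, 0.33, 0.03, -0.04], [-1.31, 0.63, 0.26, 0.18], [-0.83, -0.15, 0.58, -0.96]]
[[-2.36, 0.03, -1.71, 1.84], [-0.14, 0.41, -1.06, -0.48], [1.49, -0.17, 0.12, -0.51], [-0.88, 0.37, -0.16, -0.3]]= y @[[-0.41, 0.2, -0.61, -0.01], [1.39, 0.34, -0.58, -1.37], [-0.31, -0.03, -1.23, 0.66], [0.87, -0.63, 0.04, 0.93]]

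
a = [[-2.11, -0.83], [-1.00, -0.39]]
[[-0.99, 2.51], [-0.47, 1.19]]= a@[[0.33, -0.93], [0.35, -0.66]]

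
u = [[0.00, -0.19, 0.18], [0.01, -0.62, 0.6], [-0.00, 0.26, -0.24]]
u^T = [[0.0, 0.01, -0.0], [-0.19, -0.62, 0.26], [0.18, 0.60, -0.24]]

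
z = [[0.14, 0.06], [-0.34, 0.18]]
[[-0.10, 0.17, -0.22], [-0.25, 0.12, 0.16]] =z @[[-0.07, 0.5, -1.09], [-1.54, 1.61, -1.15]]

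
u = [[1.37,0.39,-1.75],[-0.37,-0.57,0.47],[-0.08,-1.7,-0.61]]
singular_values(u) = [2.36, 1.86, 0.1]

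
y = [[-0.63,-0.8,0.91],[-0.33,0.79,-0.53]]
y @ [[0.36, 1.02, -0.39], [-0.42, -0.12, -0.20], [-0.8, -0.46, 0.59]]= [[-0.62,  -0.97,  0.94], [-0.03,  -0.19,  -0.34]]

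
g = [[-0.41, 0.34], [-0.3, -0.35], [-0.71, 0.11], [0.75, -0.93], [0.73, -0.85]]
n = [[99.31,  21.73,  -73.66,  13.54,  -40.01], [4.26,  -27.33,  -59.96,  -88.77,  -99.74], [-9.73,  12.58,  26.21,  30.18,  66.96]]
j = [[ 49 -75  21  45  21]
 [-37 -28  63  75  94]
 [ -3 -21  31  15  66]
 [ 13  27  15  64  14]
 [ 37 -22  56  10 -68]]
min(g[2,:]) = -0.709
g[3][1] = -0.934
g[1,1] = -0.346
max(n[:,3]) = 30.18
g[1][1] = -0.346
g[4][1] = -0.847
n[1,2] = -59.96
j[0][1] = -75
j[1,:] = [-37, -28, 63, 75, 94]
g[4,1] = -0.847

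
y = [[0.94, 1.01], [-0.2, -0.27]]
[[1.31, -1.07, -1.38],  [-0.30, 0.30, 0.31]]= y @ [[1.05, 0.30, -1.08],[0.32, -1.34, -0.36]]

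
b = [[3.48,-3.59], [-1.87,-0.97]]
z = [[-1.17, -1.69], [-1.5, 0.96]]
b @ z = [[1.31,  -9.33], [3.64,  2.23]]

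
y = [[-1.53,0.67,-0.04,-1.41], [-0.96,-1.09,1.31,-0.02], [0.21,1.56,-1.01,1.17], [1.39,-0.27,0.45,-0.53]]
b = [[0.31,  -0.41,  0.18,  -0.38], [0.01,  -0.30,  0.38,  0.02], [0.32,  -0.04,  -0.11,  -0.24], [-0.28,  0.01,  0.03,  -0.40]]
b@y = [[-0.57, 1.04, -0.90, -0.02], [0.38, 0.92, -0.77, 0.43], [-0.81, 0.15, -0.06, -0.45], [-0.13, -0.04, -0.19, 0.64]]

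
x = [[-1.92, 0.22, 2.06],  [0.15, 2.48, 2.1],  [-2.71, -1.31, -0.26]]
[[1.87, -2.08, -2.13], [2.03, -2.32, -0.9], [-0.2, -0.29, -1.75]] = x@[[-0.06, 0.38, 0.74], [0.11, -0.44, -0.13], [0.84, -0.61, -0.33]]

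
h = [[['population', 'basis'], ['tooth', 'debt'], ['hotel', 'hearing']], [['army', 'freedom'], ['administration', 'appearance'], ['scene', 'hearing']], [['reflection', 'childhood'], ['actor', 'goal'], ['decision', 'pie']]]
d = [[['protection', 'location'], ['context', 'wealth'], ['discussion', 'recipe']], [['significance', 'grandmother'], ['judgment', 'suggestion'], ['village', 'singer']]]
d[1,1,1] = 'suggestion'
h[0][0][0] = 'population'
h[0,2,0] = 'hotel'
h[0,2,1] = 'hearing'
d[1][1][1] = 'suggestion'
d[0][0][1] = 'location'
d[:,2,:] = [['discussion', 'recipe'], ['village', 'singer']]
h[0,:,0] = ['population', 'tooth', 'hotel']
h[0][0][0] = 'population'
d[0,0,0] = 'protection'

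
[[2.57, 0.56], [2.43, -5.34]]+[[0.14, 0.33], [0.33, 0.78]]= [[2.71, 0.89], [2.76, -4.56]]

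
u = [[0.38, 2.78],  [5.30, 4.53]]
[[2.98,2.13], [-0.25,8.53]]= u @[[-1.09,1.08], [1.22,0.62]]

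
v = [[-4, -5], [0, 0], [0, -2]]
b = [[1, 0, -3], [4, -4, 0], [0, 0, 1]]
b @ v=[[-4, 1], [-16, -20], [0, -2]]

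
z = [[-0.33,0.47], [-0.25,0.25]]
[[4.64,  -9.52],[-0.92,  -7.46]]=z@[[45.48,32.14], [41.81,2.32]]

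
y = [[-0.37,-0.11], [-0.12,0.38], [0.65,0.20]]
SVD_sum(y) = [[-0.37, -0.11],[-0.0, -0.00],[0.65, 0.2]] + [[-0.0,0.0], [-0.12,0.38], [-0.00,0.00]]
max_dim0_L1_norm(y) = 1.14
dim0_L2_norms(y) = [0.76, 0.44]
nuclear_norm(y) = 1.18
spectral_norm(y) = 0.78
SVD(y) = [[-0.49, -0.00],[-0.01, -1.0],[0.87, -0.01]] @ diag([0.7819910243911409, 0.39848467695972234]) @ [[0.96, 0.29], [0.29, -0.96]]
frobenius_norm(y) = 0.88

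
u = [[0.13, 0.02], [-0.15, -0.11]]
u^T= [[0.13, -0.15],[0.02, -0.11]]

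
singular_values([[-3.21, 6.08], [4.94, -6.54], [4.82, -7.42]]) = [13.86, 0.85]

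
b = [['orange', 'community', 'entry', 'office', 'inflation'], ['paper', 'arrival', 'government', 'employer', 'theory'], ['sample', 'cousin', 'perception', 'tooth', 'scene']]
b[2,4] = 'scene'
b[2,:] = ['sample', 'cousin', 'perception', 'tooth', 'scene']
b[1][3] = 'employer'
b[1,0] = 'paper'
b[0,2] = 'entry'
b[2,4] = 'scene'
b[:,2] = ['entry', 'government', 'perception']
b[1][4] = 'theory'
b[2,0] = 'sample'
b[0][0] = 'orange'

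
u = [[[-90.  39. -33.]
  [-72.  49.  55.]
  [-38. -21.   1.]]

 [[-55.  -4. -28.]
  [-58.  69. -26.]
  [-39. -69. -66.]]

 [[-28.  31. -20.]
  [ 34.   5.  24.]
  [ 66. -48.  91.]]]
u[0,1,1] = 49.0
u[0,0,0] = -90.0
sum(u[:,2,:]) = -123.0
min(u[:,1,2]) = -26.0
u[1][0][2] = -28.0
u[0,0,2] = -33.0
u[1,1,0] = -58.0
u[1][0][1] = -4.0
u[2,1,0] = 34.0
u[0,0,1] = 39.0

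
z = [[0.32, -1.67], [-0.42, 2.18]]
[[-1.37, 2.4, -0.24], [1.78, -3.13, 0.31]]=z @ [[1.05, 1.38, 0.82], [1.02, -1.17, 0.30]]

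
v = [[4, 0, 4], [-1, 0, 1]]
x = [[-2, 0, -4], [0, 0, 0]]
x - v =[[-6, 0, -8], [1, 0, -1]]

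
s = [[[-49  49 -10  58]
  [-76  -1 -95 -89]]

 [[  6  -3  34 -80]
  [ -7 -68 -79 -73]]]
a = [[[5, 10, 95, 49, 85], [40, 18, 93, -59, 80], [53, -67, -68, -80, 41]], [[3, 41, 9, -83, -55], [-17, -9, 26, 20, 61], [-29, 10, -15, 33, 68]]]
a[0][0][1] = 10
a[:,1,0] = [40, -17]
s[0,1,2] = -95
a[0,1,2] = 93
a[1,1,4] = 61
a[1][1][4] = 61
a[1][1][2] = 26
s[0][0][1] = 49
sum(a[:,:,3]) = -120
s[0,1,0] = -76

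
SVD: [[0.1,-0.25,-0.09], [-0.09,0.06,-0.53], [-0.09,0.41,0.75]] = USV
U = [[-0.19,  0.59,  0.79], [-0.47,  -0.76,  0.45], [0.86,  -0.29,  0.42]]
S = [0.99, 0.37, 0.0]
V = [[-0.05, 0.38, 0.92],[0.41, -0.83, 0.37],[0.91, 0.40, -0.11]]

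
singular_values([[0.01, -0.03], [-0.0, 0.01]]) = [0.03, 0.0]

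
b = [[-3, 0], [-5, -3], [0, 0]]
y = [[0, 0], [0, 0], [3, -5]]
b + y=[[-3, 0], [-5, -3], [3, -5]]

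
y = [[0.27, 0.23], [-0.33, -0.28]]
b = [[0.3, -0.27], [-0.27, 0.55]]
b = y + [[0.03, -0.50], [0.06, 0.83]]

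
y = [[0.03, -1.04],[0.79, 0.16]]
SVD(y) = [[-0.96, 0.29], [0.29, 0.96]] @ diag([1.0608085026847587, 0.7790284466126512]) @ [[0.19, 0.98], [0.98, -0.19]]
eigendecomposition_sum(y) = [[0.02+0.46j, (-0.52+0.05j)], [(0.4-0.04j), (0.08+0.45j)]] + [[0.02-0.46j, -0.52-0.05j],[(0.4+0.04j), (0.08-0.45j)]]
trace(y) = 0.19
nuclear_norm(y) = 1.84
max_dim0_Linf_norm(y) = 1.04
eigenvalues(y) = [(0.1+0.9j), (0.1-0.9j)]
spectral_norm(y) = 1.06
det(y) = 0.83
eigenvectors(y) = [[(0.75+0j), (0.75-0j)], [-0.05-0.66j, (-0.05+0.66j)]]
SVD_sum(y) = [[-0.19, -1.0], [0.06, 0.3]] + [[0.22, -0.04], [0.73, -0.14]]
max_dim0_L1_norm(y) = 1.2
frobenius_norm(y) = 1.32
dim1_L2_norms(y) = [1.04, 0.81]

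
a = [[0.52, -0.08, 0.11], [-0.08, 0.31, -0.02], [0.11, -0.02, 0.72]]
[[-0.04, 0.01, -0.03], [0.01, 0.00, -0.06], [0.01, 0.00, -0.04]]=a @ [[-0.08,0.02,-0.07], [-0.0,0.01,-0.21], [0.02,-0.00,-0.05]]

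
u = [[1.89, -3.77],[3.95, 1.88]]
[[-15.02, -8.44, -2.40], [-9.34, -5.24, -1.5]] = u@ [[-3.44, -1.93, -0.55], [2.26, 1.27, 0.36]]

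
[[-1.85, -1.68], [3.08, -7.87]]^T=[[-1.85, 3.08], [-1.68, -7.87]]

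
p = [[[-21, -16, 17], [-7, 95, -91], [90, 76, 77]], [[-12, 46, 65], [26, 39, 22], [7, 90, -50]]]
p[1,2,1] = 90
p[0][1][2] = -91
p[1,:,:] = [[-12, 46, 65], [26, 39, 22], [7, 90, -50]]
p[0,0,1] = -16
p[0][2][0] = 90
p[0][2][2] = 77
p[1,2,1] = 90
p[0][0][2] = 17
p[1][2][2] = -50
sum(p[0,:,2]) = 3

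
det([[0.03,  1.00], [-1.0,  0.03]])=1.001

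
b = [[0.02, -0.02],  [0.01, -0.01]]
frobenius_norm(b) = 0.03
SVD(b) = [[-0.89, -0.45], [-0.45, 0.89]] @ diag([0.0316227766016838, 1.297961875627784e-19]) @ [[-0.71, 0.71],[-0.71, -0.71]]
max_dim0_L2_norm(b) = 0.02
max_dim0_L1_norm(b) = 0.03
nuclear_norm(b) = 0.03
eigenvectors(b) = [[0.89, 0.71], [0.45, 0.71]]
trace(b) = 0.01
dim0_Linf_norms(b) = [0.02, 0.02]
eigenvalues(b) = [0.01, 0.0]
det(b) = 0.00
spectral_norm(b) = 0.03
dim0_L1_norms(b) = [0.03, 0.03]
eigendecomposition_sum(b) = [[0.02, -0.02], [0.01, -0.01]] + [[-0.0, 0.0], [-0.00, 0.0]]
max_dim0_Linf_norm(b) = 0.02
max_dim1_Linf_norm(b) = 0.02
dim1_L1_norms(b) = [0.04, 0.02]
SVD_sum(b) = [[0.02, -0.02], [0.01, -0.01]] + [[0.00, 0.00], [-0.00, -0.0]]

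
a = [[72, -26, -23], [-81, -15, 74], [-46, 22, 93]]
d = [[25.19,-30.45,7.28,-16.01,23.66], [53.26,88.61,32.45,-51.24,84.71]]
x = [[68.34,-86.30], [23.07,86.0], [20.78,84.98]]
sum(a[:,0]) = -55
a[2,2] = 93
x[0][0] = 68.34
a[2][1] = 22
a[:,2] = [-23, 74, 93]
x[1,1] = 86.0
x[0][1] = -86.3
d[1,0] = 53.26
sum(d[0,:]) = 9.670000000000002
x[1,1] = 86.0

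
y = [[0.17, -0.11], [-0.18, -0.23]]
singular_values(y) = [0.29, 0.2]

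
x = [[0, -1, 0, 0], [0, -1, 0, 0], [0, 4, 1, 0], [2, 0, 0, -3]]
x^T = [[0, 0, 0, 2], [-1, -1, 4, 0], [0, 0, 1, 0], [0, 0, 0, -3]]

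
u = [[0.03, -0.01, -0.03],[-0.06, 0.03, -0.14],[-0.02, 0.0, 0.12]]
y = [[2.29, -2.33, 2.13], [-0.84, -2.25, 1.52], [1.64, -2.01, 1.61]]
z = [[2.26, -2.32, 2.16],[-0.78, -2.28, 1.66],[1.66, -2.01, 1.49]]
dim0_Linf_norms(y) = [2.29, 2.33, 2.13]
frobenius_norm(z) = 5.72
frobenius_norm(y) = 5.71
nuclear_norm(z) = 7.62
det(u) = -0.00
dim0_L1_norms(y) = [4.77, 6.59, 5.26]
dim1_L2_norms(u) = [0.04, 0.16, 0.12]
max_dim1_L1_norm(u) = 0.23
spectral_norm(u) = 0.19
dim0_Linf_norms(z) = [2.26, 2.32, 2.16]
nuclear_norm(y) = 7.52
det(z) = 2.34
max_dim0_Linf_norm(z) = 2.32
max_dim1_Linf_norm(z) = 2.32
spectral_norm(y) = 5.31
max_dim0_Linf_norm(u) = 0.14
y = z + u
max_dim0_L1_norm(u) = 0.29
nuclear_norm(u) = 0.26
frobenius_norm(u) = 0.20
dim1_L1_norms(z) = [6.74, 4.72, 5.16]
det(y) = 1.20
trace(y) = 1.65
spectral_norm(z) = 5.32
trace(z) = 1.47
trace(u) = 0.18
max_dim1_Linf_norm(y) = 2.33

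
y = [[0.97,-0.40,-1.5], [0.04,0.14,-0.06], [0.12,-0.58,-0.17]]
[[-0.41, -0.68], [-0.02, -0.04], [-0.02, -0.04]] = y @ [[0.02, 0.03], [-0.05, -0.07], [0.3, 0.49]]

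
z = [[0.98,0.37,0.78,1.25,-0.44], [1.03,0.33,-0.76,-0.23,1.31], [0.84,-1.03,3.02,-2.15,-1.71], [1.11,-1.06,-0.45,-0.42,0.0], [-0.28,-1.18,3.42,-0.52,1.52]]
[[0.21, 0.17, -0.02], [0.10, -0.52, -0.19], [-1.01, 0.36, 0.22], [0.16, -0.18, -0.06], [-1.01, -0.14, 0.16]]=z@[[0.08, -0.11, -0.07], [-0.06, -0.01, -0.04], [-0.24, 0.07, 0.05], [0.25, 0.09, -0.0], [-0.07, -0.25, -0.05]]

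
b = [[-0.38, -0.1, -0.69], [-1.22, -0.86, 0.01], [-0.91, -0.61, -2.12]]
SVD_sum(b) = [[-0.39,-0.26,-0.62], [-0.46,-0.3,-0.71], [-1.20,-0.77,-1.87]] + [[0.08, 0.06, -0.08],  [-0.76, -0.56, 0.72],  [0.26, 0.20, -0.25]] + [[-0.07, 0.10, 0.0], [0.00, -0.0, -0.00], [0.02, -0.03, -0.0]]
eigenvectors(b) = [[0.30,0.37,0.33], [0.21,-0.92,-0.93], [0.93,0.13,0.16]]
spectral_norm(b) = 2.63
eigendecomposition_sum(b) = [[-0.41, -0.26, -0.64], [-0.29, -0.18, -0.45], [-1.26, -0.78, -1.97]] + [[-2.38, -0.68, 0.93], [5.91, 1.68, -2.32], [-0.82, -0.23, 0.32]] + [[2.41, 0.83, -0.98], [-6.84, -2.37, 2.78], [1.17, 0.41, -0.48]]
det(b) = -0.41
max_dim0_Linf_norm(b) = 2.12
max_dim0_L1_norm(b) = 2.82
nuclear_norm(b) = 4.02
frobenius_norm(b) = 2.92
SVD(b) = [[-0.29, 0.10, -0.95], [-0.34, -0.94, 0.01], [-0.89, 0.33, 0.31]] @ diag([2.631886454299156, 1.2694015348018164, 0.12244768319331285]) @ [[0.51, 0.33, 0.8], [0.64, 0.47, -0.61], [0.58, -0.82, -0.03]]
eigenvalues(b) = [-2.56, -0.37, -0.43]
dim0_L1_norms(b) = [2.51, 1.57, 2.82]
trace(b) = -3.36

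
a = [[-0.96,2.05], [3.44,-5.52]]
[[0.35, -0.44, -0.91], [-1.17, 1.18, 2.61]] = a@[[-0.26, -0.01, 0.18], [0.05, -0.22, -0.36]]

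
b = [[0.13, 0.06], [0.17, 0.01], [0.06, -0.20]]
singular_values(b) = [0.22, 0.21]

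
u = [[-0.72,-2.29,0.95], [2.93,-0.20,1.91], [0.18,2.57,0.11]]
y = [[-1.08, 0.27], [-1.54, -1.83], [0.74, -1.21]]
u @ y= [[5.01, 2.85], [-1.44, -1.15], [-4.07, -4.79]]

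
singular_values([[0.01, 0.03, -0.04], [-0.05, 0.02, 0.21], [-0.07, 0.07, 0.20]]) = [0.31, 0.05, 0.01]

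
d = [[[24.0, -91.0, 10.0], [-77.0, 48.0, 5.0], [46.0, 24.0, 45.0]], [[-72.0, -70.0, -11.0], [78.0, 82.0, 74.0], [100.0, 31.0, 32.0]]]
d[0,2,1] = 24.0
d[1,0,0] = -72.0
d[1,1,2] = 74.0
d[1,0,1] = -70.0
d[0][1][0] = -77.0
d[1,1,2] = 74.0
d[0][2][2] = 45.0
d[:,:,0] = [[24.0, -77.0, 46.0], [-72.0, 78.0, 100.0]]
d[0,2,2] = 45.0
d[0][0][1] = -91.0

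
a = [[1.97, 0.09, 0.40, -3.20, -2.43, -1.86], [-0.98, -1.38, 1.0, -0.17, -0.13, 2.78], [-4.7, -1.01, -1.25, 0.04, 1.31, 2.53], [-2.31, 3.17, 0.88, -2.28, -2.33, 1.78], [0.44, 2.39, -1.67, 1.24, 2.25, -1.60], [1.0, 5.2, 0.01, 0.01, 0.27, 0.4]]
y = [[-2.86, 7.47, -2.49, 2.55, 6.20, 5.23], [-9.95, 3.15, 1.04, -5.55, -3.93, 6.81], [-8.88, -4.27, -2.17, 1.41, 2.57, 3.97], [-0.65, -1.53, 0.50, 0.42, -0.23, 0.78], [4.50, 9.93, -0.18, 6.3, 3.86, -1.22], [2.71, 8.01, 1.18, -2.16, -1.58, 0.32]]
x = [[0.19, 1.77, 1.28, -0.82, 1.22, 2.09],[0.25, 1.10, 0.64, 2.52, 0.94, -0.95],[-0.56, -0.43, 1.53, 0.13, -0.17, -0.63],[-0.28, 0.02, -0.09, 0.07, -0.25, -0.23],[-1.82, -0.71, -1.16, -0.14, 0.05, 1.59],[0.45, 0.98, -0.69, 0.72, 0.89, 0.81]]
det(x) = 0.01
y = x @ a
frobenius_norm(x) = 6.00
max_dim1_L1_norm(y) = 30.43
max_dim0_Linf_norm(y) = 9.95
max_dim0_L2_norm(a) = 6.76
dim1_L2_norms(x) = [3.37, 3.13, 1.81, 0.46, 2.78, 1.9]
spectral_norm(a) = 7.49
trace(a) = -0.29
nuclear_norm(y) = 49.60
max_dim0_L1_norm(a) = 13.24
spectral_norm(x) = 3.64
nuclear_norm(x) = 11.93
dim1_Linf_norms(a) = [3.2, 2.78, 4.7, 3.17, 2.39, 5.2]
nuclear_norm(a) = 24.04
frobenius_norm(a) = 12.01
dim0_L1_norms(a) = [11.4, 13.24, 5.21, 6.94, 8.72, 10.95]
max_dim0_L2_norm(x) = 2.98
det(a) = -105.75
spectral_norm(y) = 18.44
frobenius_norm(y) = 27.02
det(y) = -55.72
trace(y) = 2.72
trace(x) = 3.75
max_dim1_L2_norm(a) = 5.73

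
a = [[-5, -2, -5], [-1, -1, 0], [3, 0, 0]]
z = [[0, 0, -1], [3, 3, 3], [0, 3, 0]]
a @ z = [[-6, -21, -1], [-3, -3, -2], [0, 0, -3]]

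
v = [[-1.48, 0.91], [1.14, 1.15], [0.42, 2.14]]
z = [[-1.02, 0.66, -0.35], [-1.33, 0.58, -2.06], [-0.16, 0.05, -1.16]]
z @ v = [[2.12, -0.92], [1.76, -4.95], [-0.19, -2.57]]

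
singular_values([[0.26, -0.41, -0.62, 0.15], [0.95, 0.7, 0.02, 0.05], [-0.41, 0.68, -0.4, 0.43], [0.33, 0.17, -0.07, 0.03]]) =[1.24, 0.99, 0.8, 0.0]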